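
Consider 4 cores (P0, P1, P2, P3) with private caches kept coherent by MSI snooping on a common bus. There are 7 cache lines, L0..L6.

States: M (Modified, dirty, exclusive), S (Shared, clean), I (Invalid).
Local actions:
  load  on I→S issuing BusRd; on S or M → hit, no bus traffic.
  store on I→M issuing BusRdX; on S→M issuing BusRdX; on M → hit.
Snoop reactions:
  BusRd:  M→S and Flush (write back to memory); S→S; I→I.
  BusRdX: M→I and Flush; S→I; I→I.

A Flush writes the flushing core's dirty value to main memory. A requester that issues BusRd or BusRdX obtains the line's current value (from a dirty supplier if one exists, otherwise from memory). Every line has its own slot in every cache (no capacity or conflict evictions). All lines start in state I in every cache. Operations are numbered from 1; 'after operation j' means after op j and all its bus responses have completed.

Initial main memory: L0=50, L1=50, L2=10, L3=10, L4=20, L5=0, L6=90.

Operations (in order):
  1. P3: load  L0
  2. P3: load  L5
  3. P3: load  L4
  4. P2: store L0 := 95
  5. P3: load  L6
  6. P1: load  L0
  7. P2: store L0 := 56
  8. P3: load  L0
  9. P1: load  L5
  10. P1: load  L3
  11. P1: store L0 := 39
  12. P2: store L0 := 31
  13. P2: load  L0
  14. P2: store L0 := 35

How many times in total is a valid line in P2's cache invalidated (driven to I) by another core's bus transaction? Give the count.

  op1 P3: load  L0 → I/I/I/S on L0; bus BusRd; mem=50
  op2 P3: load  L5 → I/I/I/S on L5; bus BusRd; mem=0
  op3 P3: load  L4 → I/I/I/S on L4; bus BusRd; mem=20
  op4 P2: store L0 := 95 → I/I/M/I on L0; bus BusRdX; mem=50
  op5 P3: load  L6 → I/I/I/S on L6; bus BusRd; mem=90
  op6 P1: load  L0 → I/S/S/I on L0; bus BusRd Flush; mem=95
  op7 P2: store L0 := 56 → I/I/M/I on L0; bus BusRdX; mem=95
  op8 P3: load  L0 → I/I/S/S on L0; bus BusRd Flush; mem=56
  op9 P1: load  L5 → I/S/I/S on L5; bus BusRd; mem=0
  op10 P1: load  L3 → I/S/I/I on L3; bus BusRd; mem=10
  op11 P1: store L0 := 39 → I/M/I/I on L0; bus BusRdX; mem=56
  op12 P2: store L0 := 31 → I/I/M/I on L0; bus BusRdX Flush; mem=39
  op13 P2: load  L0 → I/I/M/I on L0; bus (none); mem=39
  op14 P2: store L0 := 35 → I/I/M/I on L0; bus (none); mem=39

invalidations = 1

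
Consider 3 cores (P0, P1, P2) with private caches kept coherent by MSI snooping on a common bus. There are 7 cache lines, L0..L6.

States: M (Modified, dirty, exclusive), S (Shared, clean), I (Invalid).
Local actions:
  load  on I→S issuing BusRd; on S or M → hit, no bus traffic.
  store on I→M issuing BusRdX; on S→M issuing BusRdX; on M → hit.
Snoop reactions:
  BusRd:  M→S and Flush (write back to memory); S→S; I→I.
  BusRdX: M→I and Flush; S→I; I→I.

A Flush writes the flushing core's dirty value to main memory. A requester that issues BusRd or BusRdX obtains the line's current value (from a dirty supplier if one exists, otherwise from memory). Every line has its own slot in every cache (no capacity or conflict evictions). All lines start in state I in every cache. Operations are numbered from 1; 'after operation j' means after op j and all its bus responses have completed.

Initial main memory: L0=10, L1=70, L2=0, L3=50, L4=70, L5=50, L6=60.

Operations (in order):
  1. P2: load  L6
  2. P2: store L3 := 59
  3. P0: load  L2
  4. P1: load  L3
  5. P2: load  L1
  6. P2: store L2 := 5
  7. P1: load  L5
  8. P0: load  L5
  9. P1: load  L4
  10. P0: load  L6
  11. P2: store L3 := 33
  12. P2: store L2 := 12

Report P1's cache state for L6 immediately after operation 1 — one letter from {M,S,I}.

step 1: P2: load  L6  ⟶  IIS  (L6)  txn=BusRd  M[L6]=60
step 2: P2: store L3 := 59  ⟶  IIM  (L3)  txn=BusRdX  M[L3]=50
step 3: P0: load  L2  ⟶  SII  (L2)  txn=BusRd  M[L2]=0
step 4: P1: load  L3  ⟶  ISS  (L3)  txn=BusRd+Flush  M[L3]=59
step 5: P2: load  L1  ⟶  IIS  (L1)  txn=BusRd  M[L1]=70
step 6: P2: store L2 := 5  ⟶  IIM  (L2)  txn=BusRdX  M[L2]=0
step 7: P1: load  L5  ⟶  ISI  (L5)  txn=BusRd  M[L5]=50
step 8: P0: load  L5  ⟶  SSI  (L5)  txn=BusRd  M[L5]=50
step 9: P1: load  L4  ⟶  ISI  (L4)  txn=BusRd  M[L4]=70
step 10: P0: load  L6  ⟶  SIS  (L6)  txn=BusRd  M[L6]=60
step 11: P2: store L3 := 33  ⟶  IIM  (L3)  txn=BusRdX  M[L3]=59
step 12: P2: store L2 := 12  ⟶  IIM  (L2)  txn=∅  M[L2]=0

state = I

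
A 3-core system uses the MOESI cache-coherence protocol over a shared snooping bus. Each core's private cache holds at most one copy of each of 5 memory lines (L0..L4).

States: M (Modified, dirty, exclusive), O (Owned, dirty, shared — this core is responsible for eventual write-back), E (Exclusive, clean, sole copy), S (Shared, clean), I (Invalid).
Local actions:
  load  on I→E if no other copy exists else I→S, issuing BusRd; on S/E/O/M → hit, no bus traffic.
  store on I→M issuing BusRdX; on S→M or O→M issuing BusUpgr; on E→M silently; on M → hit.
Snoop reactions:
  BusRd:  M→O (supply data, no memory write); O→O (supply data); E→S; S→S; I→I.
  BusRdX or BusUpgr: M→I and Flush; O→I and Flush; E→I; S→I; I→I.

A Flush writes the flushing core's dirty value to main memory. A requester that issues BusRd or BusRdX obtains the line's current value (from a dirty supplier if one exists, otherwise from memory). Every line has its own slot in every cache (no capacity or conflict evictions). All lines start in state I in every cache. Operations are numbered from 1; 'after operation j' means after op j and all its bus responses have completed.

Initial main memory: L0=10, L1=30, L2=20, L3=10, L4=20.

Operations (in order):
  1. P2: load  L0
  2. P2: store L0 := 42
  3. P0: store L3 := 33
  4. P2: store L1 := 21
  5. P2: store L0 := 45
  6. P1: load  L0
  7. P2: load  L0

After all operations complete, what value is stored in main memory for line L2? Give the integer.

memory[L2] = 20

step 1: P2: load  L0  ⟶  IIE  (L0)  txn=BusRd  M[L0]=10
step 2: P2: store L0 := 42  ⟶  IIM  (L0)  txn=∅  M[L0]=10
step 3: P0: store L3 := 33  ⟶  MII  (L3)  txn=BusRdX  M[L3]=10
step 4: P2: store L1 := 21  ⟶  IIM  (L1)  txn=BusRdX  M[L1]=30
step 5: P2: store L0 := 45  ⟶  IIM  (L0)  txn=∅  M[L0]=10
step 6: P1: load  L0  ⟶  ISO  (L0)  txn=BusRd  M[L0]=10
step 7: P2: load  L0  ⟶  ISO  (L0)  txn=∅  M[L0]=10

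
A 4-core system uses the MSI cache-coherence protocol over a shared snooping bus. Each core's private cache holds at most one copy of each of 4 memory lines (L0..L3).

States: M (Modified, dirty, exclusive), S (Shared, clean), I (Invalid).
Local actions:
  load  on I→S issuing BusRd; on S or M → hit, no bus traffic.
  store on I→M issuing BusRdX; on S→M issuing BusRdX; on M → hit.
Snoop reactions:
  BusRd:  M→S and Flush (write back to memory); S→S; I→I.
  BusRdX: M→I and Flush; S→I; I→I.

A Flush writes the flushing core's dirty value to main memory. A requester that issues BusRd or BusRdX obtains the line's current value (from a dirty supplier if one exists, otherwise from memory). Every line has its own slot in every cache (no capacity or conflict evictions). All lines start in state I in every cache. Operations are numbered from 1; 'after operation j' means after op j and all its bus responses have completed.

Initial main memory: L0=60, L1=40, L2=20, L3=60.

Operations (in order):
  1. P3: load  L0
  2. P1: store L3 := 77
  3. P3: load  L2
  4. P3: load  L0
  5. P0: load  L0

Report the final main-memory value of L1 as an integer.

step 1: P3: load  L0  ⟶  IIIS  (L0)  txn=BusRd  M[L0]=60
step 2: P1: store L3 := 77  ⟶  IMII  (L3)  txn=BusRdX  M[L3]=60
step 3: P3: load  L2  ⟶  IIIS  (L2)  txn=BusRd  M[L2]=20
step 4: P3: load  L0  ⟶  IIIS  (L0)  txn=∅  M[L0]=60
step 5: P0: load  L0  ⟶  SIIS  (L0)  txn=BusRd  M[L0]=60

memory[L1] = 40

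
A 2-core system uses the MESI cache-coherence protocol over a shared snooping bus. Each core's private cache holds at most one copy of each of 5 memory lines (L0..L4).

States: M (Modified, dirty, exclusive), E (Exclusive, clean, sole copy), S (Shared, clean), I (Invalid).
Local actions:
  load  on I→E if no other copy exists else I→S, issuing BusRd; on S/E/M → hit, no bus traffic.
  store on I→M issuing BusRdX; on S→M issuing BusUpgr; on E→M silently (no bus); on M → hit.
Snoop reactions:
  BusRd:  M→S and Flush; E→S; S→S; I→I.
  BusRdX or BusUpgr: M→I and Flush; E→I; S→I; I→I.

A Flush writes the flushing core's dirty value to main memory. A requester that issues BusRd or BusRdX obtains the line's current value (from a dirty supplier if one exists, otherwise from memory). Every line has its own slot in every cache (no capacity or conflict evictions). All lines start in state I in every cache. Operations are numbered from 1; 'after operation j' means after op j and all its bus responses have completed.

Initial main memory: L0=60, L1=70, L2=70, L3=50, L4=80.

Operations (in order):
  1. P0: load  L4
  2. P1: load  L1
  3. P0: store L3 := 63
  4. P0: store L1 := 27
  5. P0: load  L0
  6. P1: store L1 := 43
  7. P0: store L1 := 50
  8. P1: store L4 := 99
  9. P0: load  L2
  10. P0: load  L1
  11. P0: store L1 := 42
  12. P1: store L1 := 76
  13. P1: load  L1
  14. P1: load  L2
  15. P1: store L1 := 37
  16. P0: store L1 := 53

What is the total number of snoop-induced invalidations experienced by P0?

step 1: P0: load  L4  ⟶  EI  (L4)  txn=BusRd  M[L4]=80
step 2: P1: load  L1  ⟶  IE  (L1)  txn=BusRd  M[L1]=70
step 3: P0: store L3 := 63  ⟶  MI  (L3)  txn=BusRdX  M[L3]=50
step 4: P0: store L1 := 27  ⟶  MI  (L1)  txn=BusRdX  M[L1]=70
step 5: P0: load  L0  ⟶  EI  (L0)  txn=BusRd  M[L0]=60
step 6: P1: store L1 := 43  ⟶  IM  (L1)  txn=BusRdX+Flush  M[L1]=27
step 7: P0: store L1 := 50  ⟶  MI  (L1)  txn=BusRdX+Flush  M[L1]=43
step 8: P1: store L4 := 99  ⟶  IM  (L4)  txn=BusRdX  M[L4]=80
step 9: P0: load  L2  ⟶  EI  (L2)  txn=BusRd  M[L2]=70
step 10: P0: load  L1  ⟶  MI  (L1)  txn=∅  M[L1]=43
step 11: P0: store L1 := 42  ⟶  MI  (L1)  txn=∅  M[L1]=43
step 12: P1: store L1 := 76  ⟶  IM  (L1)  txn=BusRdX+Flush  M[L1]=42
step 13: P1: load  L1  ⟶  IM  (L1)  txn=∅  M[L1]=42
step 14: P1: load  L2  ⟶  SS  (L2)  txn=BusRd  M[L2]=70
step 15: P1: store L1 := 37  ⟶  IM  (L1)  txn=∅  M[L1]=42
step 16: P0: store L1 := 53  ⟶  MI  (L1)  txn=BusRdX+Flush  M[L1]=37

invalidations = 3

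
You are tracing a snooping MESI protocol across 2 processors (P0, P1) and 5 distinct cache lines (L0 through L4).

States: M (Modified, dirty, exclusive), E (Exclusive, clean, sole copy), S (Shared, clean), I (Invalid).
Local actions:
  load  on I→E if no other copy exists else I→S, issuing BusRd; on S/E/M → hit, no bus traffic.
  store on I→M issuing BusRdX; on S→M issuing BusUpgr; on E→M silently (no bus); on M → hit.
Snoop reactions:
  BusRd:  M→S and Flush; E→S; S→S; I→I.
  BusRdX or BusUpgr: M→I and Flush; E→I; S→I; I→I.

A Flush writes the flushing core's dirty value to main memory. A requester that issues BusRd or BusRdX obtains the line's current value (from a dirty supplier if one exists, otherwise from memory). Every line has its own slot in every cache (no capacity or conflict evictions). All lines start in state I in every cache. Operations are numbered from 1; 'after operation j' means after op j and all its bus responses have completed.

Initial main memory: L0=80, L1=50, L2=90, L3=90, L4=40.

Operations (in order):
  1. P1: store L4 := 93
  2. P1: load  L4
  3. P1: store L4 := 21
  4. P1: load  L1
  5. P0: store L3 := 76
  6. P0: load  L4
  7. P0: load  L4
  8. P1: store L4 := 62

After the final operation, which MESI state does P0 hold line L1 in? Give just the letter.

step 1: P1: store L4 := 93  ⟶  IM  (L4)  txn=BusRdX  M[L4]=40
step 2: P1: load  L4  ⟶  IM  (L4)  txn=∅  M[L4]=40
step 3: P1: store L4 := 21  ⟶  IM  (L4)  txn=∅  M[L4]=40
step 4: P1: load  L1  ⟶  IE  (L1)  txn=BusRd  M[L1]=50
step 5: P0: store L3 := 76  ⟶  MI  (L3)  txn=BusRdX  M[L3]=90
step 6: P0: load  L4  ⟶  SS  (L4)  txn=BusRd+Flush  M[L4]=21
step 7: P0: load  L4  ⟶  SS  (L4)  txn=∅  M[L4]=21
step 8: P1: store L4 := 62  ⟶  IM  (L4)  txn=BusUpgr  M[L4]=21

state = I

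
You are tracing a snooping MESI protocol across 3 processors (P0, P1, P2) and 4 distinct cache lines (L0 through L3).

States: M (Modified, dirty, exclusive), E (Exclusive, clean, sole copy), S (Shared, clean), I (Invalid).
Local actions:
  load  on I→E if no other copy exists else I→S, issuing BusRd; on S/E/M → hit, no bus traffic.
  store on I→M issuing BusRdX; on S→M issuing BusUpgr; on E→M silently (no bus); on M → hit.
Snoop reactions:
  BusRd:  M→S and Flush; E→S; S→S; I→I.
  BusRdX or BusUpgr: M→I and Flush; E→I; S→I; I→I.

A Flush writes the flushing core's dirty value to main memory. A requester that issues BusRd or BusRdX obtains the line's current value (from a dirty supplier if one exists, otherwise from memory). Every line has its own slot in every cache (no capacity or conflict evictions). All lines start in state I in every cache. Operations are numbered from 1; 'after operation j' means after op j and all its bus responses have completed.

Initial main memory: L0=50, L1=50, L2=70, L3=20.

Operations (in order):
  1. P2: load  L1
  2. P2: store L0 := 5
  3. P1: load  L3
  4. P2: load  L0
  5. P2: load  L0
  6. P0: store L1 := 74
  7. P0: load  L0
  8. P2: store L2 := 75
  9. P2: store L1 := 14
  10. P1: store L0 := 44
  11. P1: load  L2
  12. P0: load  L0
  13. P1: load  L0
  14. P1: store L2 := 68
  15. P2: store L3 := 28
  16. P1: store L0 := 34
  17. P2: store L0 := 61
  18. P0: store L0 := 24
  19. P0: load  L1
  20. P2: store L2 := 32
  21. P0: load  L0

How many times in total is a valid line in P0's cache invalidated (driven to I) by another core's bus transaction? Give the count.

invalidations = 3

step 1: P2: load  L1  ⟶  IIE  (L1)  txn=BusRd  M[L1]=50
step 2: P2: store L0 := 5  ⟶  IIM  (L0)  txn=BusRdX  M[L0]=50
step 3: P1: load  L3  ⟶  IEI  (L3)  txn=BusRd  M[L3]=20
step 4: P2: load  L0  ⟶  IIM  (L0)  txn=∅  M[L0]=50
step 5: P2: load  L0  ⟶  IIM  (L0)  txn=∅  M[L0]=50
step 6: P0: store L1 := 74  ⟶  MII  (L1)  txn=BusRdX  M[L1]=50
step 7: P0: load  L0  ⟶  SIS  (L0)  txn=BusRd+Flush  M[L0]=5
step 8: P2: store L2 := 75  ⟶  IIM  (L2)  txn=BusRdX  M[L2]=70
step 9: P2: store L1 := 14  ⟶  IIM  (L1)  txn=BusRdX+Flush  M[L1]=74
step 10: P1: store L0 := 44  ⟶  IMI  (L0)  txn=BusRdX  M[L0]=5
step 11: P1: load  L2  ⟶  ISS  (L2)  txn=BusRd+Flush  M[L2]=75
step 12: P0: load  L0  ⟶  SSI  (L0)  txn=BusRd+Flush  M[L0]=44
step 13: P1: load  L0  ⟶  SSI  (L0)  txn=∅  M[L0]=44
step 14: P1: store L2 := 68  ⟶  IMI  (L2)  txn=BusUpgr  M[L2]=75
step 15: P2: store L3 := 28  ⟶  IIM  (L3)  txn=BusRdX  M[L3]=20
step 16: P1: store L0 := 34  ⟶  IMI  (L0)  txn=BusUpgr  M[L0]=44
step 17: P2: store L0 := 61  ⟶  IIM  (L0)  txn=BusRdX+Flush  M[L0]=34
step 18: P0: store L0 := 24  ⟶  MII  (L0)  txn=BusRdX+Flush  M[L0]=61
step 19: P0: load  L1  ⟶  SIS  (L1)  txn=BusRd+Flush  M[L1]=14
step 20: P2: store L2 := 32  ⟶  IIM  (L2)  txn=BusRdX+Flush  M[L2]=68
step 21: P0: load  L0  ⟶  MII  (L0)  txn=∅  M[L0]=61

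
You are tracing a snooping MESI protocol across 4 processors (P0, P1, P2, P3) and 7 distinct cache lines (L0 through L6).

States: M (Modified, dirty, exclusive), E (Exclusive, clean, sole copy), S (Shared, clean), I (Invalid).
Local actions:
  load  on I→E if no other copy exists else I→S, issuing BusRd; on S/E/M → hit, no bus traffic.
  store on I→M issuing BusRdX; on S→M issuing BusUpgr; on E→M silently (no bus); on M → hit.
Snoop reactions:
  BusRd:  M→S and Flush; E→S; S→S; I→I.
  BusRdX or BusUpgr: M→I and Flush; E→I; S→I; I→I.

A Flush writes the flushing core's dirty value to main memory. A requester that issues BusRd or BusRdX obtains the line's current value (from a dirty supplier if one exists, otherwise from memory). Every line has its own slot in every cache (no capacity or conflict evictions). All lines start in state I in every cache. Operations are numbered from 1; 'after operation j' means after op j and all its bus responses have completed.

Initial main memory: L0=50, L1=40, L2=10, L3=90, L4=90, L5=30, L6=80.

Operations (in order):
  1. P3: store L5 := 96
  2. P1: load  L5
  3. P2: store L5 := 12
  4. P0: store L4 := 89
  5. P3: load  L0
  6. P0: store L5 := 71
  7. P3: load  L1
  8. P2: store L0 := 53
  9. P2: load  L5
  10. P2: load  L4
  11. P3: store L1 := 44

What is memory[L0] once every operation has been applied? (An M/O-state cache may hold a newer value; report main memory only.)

step 1: P3: store L5 := 96  ⟶  IIIM  (L5)  txn=BusRdX  M[L5]=30
step 2: P1: load  L5  ⟶  ISIS  (L5)  txn=BusRd+Flush  M[L5]=96
step 3: P2: store L5 := 12  ⟶  IIMI  (L5)  txn=BusRdX  M[L5]=96
step 4: P0: store L4 := 89  ⟶  MIII  (L4)  txn=BusRdX  M[L4]=90
step 5: P3: load  L0  ⟶  IIIE  (L0)  txn=BusRd  M[L0]=50
step 6: P0: store L5 := 71  ⟶  MIII  (L5)  txn=BusRdX+Flush  M[L5]=12
step 7: P3: load  L1  ⟶  IIIE  (L1)  txn=BusRd  M[L1]=40
step 8: P2: store L0 := 53  ⟶  IIMI  (L0)  txn=BusRdX  M[L0]=50
step 9: P2: load  L5  ⟶  SISI  (L5)  txn=BusRd+Flush  M[L5]=71
step 10: P2: load  L4  ⟶  SISI  (L4)  txn=BusRd+Flush  M[L4]=89
step 11: P3: store L1 := 44  ⟶  IIIM  (L1)  txn=∅  M[L1]=40

memory[L0] = 50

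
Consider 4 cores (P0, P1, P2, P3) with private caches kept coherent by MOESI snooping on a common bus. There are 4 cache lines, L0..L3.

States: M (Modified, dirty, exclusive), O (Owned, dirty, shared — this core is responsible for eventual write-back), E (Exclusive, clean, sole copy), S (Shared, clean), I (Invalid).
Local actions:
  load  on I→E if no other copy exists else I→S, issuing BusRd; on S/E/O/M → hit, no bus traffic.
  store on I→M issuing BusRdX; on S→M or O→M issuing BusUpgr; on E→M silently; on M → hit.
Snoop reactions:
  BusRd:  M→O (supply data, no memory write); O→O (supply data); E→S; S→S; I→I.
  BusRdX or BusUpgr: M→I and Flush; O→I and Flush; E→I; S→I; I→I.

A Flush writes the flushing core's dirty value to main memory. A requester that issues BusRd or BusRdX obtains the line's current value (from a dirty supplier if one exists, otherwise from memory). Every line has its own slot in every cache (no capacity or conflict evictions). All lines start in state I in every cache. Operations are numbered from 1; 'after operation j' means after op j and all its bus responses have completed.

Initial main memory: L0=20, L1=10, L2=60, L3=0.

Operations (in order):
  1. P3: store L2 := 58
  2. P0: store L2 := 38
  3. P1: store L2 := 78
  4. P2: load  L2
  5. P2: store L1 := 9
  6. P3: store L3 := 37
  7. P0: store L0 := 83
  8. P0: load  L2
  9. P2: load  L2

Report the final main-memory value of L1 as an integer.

memory[L1] = 10

[1] P3: store L2 := 58 | P0:I, P1:I, P2:I, P3:M(58) | bus: BusRdX
[2] P0: store L2 := 38 | P0:M(38), P1:I, P2:I, P3:I | bus: BusRdX,Flush
[3] P1: store L2 := 78 | P0:I, P1:M(78), P2:I, P3:I | bus: BusRdX,Flush
[4] P2: load  L2 | P0:I, P1:O(78), P2:S(78), P3:I | bus: BusRd
[5] P2: store L1 := 9 | P0:I, P1:I, P2:M(9), P3:I | bus: BusRdX
[6] P3: store L3 := 37 | P0:I, P1:I, P2:I, P3:M(37) | bus: BusRdX
[7] P0: store L0 := 83 | P0:M(83), P1:I, P2:I, P3:I | bus: BusRdX
[8] P0: load  L2 | P0:S(78), P1:O(78), P2:S(78), P3:I | bus: BusRd
[9] P2: load  L2 | P0:S(78), P1:O(78), P2:S(78), P3:I | bus: none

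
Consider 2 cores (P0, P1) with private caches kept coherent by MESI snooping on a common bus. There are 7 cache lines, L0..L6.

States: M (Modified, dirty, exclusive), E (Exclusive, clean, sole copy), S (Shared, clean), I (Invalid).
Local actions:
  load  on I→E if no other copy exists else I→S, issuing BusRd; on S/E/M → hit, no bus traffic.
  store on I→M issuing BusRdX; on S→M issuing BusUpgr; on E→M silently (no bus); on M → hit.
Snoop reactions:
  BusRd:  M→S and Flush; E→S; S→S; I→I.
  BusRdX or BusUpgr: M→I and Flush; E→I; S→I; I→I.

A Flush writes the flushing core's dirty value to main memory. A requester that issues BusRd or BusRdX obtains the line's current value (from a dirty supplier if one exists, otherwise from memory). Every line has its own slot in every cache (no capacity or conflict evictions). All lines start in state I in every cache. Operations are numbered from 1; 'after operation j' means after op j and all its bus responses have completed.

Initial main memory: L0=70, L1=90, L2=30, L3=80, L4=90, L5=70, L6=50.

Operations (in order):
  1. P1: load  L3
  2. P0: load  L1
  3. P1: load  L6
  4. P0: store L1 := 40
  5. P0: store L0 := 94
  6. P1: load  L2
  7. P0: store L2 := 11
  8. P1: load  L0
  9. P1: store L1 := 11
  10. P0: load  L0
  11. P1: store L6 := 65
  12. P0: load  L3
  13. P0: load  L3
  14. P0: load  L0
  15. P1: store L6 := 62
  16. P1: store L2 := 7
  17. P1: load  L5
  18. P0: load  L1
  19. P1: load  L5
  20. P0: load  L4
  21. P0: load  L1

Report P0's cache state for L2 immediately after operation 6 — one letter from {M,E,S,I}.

  op1 P1: load  L3 → I/E on L3; bus BusRd; mem=80
  op2 P0: load  L1 → E/I on L1; bus BusRd; mem=90
  op3 P1: load  L6 → I/E on L6; bus BusRd; mem=50
  op4 P0: store L1 := 40 → M/I on L1; bus (none); mem=90
  op5 P0: store L0 := 94 → M/I on L0; bus BusRdX; mem=70
  op6 P1: load  L2 → I/E on L2; bus BusRd; mem=30
  op7 P0: store L2 := 11 → M/I on L2; bus BusRdX; mem=30
  op8 P1: load  L0 → S/S on L0; bus BusRd Flush; mem=94
  op9 P1: store L1 := 11 → I/M on L1; bus BusRdX Flush; mem=40
  op10 P0: load  L0 → S/S on L0; bus (none); mem=94
  op11 P1: store L6 := 65 → I/M on L6; bus (none); mem=50
  op12 P0: load  L3 → S/S on L3; bus BusRd; mem=80
  op13 P0: load  L3 → S/S on L3; bus (none); mem=80
  op14 P0: load  L0 → S/S on L0; bus (none); mem=94
  op15 P1: store L6 := 62 → I/M on L6; bus (none); mem=50
  op16 P1: store L2 := 7 → I/M on L2; bus BusRdX Flush; mem=11
  op17 P1: load  L5 → I/E on L5; bus BusRd; mem=70
  op18 P0: load  L1 → S/S on L1; bus BusRd Flush; mem=11
  op19 P1: load  L5 → I/E on L5; bus (none); mem=70
  op20 P0: load  L4 → E/I on L4; bus BusRd; mem=90
  op21 P0: load  L1 → S/S on L1; bus (none); mem=11

state = I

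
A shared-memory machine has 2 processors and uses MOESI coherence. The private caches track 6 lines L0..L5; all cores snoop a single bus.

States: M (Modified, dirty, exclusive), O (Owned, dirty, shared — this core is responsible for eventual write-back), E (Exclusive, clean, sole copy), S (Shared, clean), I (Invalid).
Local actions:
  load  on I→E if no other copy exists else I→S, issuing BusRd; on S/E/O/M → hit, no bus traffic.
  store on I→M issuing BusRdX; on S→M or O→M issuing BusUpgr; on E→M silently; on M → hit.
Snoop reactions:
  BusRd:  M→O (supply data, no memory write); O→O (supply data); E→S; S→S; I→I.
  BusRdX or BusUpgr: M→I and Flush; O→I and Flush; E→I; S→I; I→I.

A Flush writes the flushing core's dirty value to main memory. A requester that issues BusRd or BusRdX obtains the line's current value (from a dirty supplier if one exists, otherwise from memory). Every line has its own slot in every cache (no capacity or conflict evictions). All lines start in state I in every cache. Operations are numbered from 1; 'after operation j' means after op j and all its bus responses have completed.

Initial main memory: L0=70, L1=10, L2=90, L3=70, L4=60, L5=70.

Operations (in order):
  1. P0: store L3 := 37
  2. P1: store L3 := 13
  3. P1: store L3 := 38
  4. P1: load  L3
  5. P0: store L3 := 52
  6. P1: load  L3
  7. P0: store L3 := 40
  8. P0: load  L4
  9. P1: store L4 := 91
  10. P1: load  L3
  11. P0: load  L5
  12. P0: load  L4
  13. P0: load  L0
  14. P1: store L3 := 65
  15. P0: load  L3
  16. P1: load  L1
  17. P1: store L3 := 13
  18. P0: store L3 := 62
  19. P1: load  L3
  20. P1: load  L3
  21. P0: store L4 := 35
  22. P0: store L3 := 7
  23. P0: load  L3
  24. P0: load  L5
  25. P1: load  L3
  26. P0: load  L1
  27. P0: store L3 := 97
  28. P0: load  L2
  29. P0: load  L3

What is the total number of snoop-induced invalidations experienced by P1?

  op1 P0: store L3 := 37 → M/I on L3; bus BusRdX; mem=70
  op2 P1: store L3 := 13 → I/M on L3; bus BusRdX Flush; mem=37
  op3 P1: store L3 := 38 → I/M on L3; bus (none); mem=37
  op4 P1: load  L3 → I/M on L3; bus (none); mem=37
  op5 P0: store L3 := 52 → M/I on L3; bus BusRdX Flush; mem=38
  op6 P1: load  L3 → O/S on L3; bus BusRd; mem=38
  op7 P0: store L3 := 40 → M/I on L3; bus BusUpgr; mem=38
  op8 P0: load  L4 → E/I on L4; bus BusRd; mem=60
  op9 P1: store L4 := 91 → I/M on L4; bus BusRdX; mem=60
  op10 P1: load  L3 → O/S on L3; bus BusRd; mem=38
  op11 P0: load  L5 → E/I on L5; bus BusRd; mem=70
  op12 P0: load  L4 → S/O on L4; bus BusRd; mem=60
  op13 P0: load  L0 → E/I on L0; bus BusRd; mem=70
  op14 P1: store L3 := 65 → I/M on L3; bus BusUpgr Flush; mem=40
  op15 P0: load  L3 → S/O on L3; bus BusRd; mem=40
  op16 P1: load  L1 → I/E on L1; bus BusRd; mem=10
  op17 P1: store L3 := 13 → I/M on L3; bus BusUpgr; mem=40
  op18 P0: store L3 := 62 → M/I on L3; bus BusRdX Flush; mem=13
  op19 P1: load  L3 → O/S on L3; bus BusRd; mem=13
  op20 P1: load  L3 → O/S on L3; bus (none); mem=13
  op21 P0: store L4 := 35 → M/I on L4; bus BusUpgr Flush; mem=91
  op22 P0: store L3 := 7 → M/I on L3; bus BusUpgr; mem=13
  op23 P0: load  L3 → M/I on L3; bus (none); mem=13
  op24 P0: load  L5 → E/I on L5; bus (none); mem=70
  op25 P1: load  L3 → O/S on L3; bus BusRd; mem=13
  op26 P0: load  L1 → S/S on L1; bus BusRd; mem=10
  op27 P0: store L3 := 97 → M/I on L3; bus BusUpgr; mem=13
  op28 P0: load  L2 → E/I on L2; bus BusRd; mem=90
  op29 P0: load  L3 → M/I on L3; bus (none); mem=13

invalidations = 6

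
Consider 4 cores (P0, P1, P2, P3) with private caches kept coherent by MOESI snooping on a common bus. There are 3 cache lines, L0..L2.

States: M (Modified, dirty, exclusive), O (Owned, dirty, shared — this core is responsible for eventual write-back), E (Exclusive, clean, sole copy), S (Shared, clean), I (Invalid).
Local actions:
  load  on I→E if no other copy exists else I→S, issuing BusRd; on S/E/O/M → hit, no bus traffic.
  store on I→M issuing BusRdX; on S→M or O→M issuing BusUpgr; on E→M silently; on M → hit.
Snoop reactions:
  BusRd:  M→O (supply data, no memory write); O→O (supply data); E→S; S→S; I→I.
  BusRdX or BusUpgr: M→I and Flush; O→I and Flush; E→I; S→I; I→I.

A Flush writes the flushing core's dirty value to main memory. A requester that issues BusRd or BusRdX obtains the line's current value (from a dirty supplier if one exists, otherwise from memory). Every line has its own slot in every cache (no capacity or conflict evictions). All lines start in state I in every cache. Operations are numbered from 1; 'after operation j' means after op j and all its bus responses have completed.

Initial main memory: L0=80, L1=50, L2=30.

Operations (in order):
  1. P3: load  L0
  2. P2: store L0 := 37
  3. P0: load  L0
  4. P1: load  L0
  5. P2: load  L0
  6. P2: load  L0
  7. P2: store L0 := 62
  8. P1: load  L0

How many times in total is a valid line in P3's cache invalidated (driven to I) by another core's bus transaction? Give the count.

step 1: P3: load  L0  ⟶  IIIE  (L0)  txn=BusRd  M[L0]=80
step 2: P2: store L0 := 37  ⟶  IIMI  (L0)  txn=BusRdX  M[L0]=80
step 3: P0: load  L0  ⟶  SIOI  (L0)  txn=BusRd  M[L0]=80
step 4: P1: load  L0  ⟶  SSOI  (L0)  txn=BusRd  M[L0]=80
step 5: P2: load  L0  ⟶  SSOI  (L0)  txn=∅  M[L0]=80
step 6: P2: load  L0  ⟶  SSOI  (L0)  txn=∅  M[L0]=80
step 7: P2: store L0 := 62  ⟶  IIMI  (L0)  txn=BusUpgr  M[L0]=80
step 8: P1: load  L0  ⟶  ISOI  (L0)  txn=BusRd  M[L0]=80

invalidations = 1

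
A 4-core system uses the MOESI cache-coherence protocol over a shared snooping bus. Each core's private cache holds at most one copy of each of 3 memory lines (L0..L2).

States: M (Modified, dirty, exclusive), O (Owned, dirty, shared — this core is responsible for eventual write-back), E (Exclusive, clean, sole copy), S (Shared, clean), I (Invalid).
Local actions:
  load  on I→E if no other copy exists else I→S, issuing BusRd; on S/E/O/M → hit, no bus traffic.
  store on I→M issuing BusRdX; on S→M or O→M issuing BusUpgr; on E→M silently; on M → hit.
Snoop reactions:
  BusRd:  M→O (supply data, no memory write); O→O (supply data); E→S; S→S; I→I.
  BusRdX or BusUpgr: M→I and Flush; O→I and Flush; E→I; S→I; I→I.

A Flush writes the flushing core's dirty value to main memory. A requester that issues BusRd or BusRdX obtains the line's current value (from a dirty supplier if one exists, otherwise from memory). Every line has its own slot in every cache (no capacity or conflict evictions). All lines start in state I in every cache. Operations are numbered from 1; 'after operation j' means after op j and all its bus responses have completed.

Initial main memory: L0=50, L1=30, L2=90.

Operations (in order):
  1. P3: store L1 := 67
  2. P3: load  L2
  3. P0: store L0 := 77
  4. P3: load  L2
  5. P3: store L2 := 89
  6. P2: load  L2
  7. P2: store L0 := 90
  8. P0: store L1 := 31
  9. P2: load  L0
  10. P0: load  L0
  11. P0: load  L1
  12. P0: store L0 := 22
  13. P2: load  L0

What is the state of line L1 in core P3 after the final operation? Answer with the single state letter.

state = I

[1] P3: store L1 := 67 | P0:I, P1:I, P2:I, P3:M(67) | bus: BusRdX
[2] P3: load  L2 | P0:I, P1:I, P2:I, P3:E(90) | bus: BusRd
[3] P0: store L0 := 77 | P0:M(77), P1:I, P2:I, P3:I | bus: BusRdX
[4] P3: load  L2 | P0:I, P1:I, P2:I, P3:E(90) | bus: none
[5] P3: store L2 := 89 | P0:I, P1:I, P2:I, P3:M(89) | bus: none
[6] P2: load  L2 | P0:I, P1:I, P2:S(89), P3:O(89) | bus: BusRd
[7] P2: store L0 := 90 | P0:I, P1:I, P2:M(90), P3:I | bus: BusRdX,Flush
[8] P0: store L1 := 31 | P0:M(31), P1:I, P2:I, P3:I | bus: BusRdX,Flush
[9] P2: load  L0 | P0:I, P1:I, P2:M(90), P3:I | bus: none
[10] P0: load  L0 | P0:S(90), P1:I, P2:O(90), P3:I | bus: BusRd
[11] P0: load  L1 | P0:M(31), P1:I, P2:I, P3:I | bus: none
[12] P0: store L0 := 22 | P0:M(22), P1:I, P2:I, P3:I | bus: BusUpgr,Flush
[13] P2: load  L0 | P0:O(22), P1:I, P2:S(22), P3:I | bus: BusRd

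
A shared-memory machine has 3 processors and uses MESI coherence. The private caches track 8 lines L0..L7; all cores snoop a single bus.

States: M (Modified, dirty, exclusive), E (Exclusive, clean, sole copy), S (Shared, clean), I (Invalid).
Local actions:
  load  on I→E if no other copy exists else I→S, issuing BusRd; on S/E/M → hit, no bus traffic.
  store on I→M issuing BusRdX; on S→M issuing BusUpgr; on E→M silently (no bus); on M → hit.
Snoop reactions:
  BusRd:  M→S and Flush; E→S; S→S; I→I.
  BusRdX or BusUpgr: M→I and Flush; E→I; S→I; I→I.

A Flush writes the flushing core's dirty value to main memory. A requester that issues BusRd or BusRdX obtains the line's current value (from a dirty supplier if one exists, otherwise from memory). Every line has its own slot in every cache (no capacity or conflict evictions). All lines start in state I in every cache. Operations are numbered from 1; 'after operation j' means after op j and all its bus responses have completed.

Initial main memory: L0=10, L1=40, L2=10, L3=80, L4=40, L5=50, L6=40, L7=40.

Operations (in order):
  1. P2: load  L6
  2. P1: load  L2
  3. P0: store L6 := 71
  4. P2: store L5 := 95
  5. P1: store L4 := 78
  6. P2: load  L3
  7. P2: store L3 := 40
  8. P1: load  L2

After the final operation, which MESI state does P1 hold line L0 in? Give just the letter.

[1] P2: load  L6 | P0:I, P1:I, P2:E(40) | bus: BusRd
[2] P1: load  L2 | P0:I, P1:E(10), P2:I | bus: BusRd
[3] P0: store L6 := 71 | P0:M(71), P1:I, P2:I | bus: BusRdX
[4] P2: store L5 := 95 | P0:I, P1:I, P2:M(95) | bus: BusRdX
[5] P1: store L4 := 78 | P0:I, P1:M(78), P2:I | bus: BusRdX
[6] P2: load  L3 | P0:I, P1:I, P2:E(80) | bus: BusRd
[7] P2: store L3 := 40 | P0:I, P1:I, P2:M(40) | bus: none
[8] P1: load  L2 | P0:I, P1:E(10), P2:I | bus: none

state = I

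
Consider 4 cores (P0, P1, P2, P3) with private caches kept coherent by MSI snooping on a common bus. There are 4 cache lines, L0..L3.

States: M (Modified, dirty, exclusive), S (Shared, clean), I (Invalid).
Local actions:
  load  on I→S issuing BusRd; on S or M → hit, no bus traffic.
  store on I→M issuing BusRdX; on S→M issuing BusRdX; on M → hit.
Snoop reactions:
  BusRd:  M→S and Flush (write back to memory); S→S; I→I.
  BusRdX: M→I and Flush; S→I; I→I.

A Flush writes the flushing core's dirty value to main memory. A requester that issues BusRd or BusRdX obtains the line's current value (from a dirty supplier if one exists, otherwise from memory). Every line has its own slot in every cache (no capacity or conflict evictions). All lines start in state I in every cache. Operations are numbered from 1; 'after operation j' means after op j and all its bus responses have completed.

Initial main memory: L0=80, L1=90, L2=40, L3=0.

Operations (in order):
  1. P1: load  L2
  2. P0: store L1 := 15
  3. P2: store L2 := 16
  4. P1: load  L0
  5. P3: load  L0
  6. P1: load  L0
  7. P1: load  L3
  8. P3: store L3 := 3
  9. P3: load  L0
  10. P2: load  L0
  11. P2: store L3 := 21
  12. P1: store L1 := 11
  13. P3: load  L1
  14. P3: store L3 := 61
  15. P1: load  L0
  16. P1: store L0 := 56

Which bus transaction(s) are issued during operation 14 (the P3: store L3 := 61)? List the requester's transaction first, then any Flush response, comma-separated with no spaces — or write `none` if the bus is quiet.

bus = BusRdX,Flush

[1] P1: load  L2 | P0:I, P1:S(40), P2:I, P3:I | bus: BusRd
[2] P0: store L1 := 15 | P0:M(15), P1:I, P2:I, P3:I | bus: BusRdX
[3] P2: store L2 := 16 | P0:I, P1:I, P2:M(16), P3:I | bus: BusRdX
[4] P1: load  L0 | P0:I, P1:S(80), P2:I, P3:I | bus: BusRd
[5] P3: load  L0 | P0:I, P1:S(80), P2:I, P3:S(80) | bus: BusRd
[6] P1: load  L0 | P0:I, P1:S(80), P2:I, P3:S(80) | bus: none
[7] P1: load  L3 | P0:I, P1:S(0), P2:I, P3:I | bus: BusRd
[8] P3: store L3 := 3 | P0:I, P1:I, P2:I, P3:M(3) | bus: BusRdX
[9] P3: load  L0 | P0:I, P1:S(80), P2:I, P3:S(80) | bus: none
[10] P2: load  L0 | P0:I, P1:S(80), P2:S(80), P3:S(80) | bus: BusRd
[11] P2: store L3 := 21 | P0:I, P1:I, P2:M(21), P3:I | bus: BusRdX,Flush
[12] P1: store L1 := 11 | P0:I, P1:M(11), P2:I, P3:I | bus: BusRdX,Flush
[13] P3: load  L1 | P0:I, P1:S(11), P2:I, P3:S(11) | bus: BusRd,Flush
[14] P3: store L3 := 61 | P0:I, P1:I, P2:I, P3:M(61) | bus: BusRdX,Flush
[15] P1: load  L0 | P0:I, P1:S(80), P2:S(80), P3:S(80) | bus: none
[16] P1: store L0 := 56 | P0:I, P1:M(56), P2:I, P3:I | bus: BusRdX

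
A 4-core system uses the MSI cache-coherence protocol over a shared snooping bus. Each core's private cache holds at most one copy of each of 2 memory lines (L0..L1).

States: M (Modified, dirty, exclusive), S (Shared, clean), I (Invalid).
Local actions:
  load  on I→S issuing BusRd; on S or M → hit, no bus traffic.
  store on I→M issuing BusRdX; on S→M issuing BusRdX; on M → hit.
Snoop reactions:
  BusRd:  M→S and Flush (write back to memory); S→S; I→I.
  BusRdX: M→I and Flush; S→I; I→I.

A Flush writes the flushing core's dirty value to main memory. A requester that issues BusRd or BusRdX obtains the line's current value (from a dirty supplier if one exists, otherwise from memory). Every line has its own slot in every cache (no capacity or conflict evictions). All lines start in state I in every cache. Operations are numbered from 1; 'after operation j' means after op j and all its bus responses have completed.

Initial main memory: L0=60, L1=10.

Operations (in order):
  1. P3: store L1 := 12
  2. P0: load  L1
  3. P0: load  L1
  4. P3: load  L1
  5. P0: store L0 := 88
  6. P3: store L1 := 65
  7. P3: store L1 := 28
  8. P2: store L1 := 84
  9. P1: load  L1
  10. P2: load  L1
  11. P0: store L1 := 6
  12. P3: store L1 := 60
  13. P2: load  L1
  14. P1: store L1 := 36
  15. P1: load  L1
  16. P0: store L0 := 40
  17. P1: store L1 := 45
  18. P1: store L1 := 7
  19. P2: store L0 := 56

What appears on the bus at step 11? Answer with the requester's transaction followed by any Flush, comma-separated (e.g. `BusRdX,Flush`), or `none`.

bus = BusRdX

  op1 P3: store L1 := 12 → I/I/I/M on L1; bus BusRdX; mem=10
  op2 P0: load  L1 → S/I/I/S on L1; bus BusRd Flush; mem=12
  op3 P0: load  L1 → S/I/I/S on L1; bus (none); mem=12
  op4 P3: load  L1 → S/I/I/S on L1; bus (none); mem=12
  op5 P0: store L0 := 88 → M/I/I/I on L0; bus BusRdX; mem=60
  op6 P3: store L1 := 65 → I/I/I/M on L1; bus BusRdX; mem=12
  op7 P3: store L1 := 28 → I/I/I/M on L1; bus (none); mem=12
  op8 P2: store L1 := 84 → I/I/M/I on L1; bus BusRdX Flush; mem=28
  op9 P1: load  L1 → I/S/S/I on L1; bus BusRd Flush; mem=84
  op10 P2: load  L1 → I/S/S/I on L1; bus (none); mem=84
  op11 P0: store L1 := 6 → M/I/I/I on L1; bus BusRdX; mem=84
  op12 P3: store L1 := 60 → I/I/I/M on L1; bus BusRdX Flush; mem=6
  op13 P2: load  L1 → I/I/S/S on L1; bus BusRd Flush; mem=60
  op14 P1: store L1 := 36 → I/M/I/I on L1; bus BusRdX; mem=60
  op15 P1: load  L1 → I/M/I/I on L1; bus (none); mem=60
  op16 P0: store L0 := 40 → M/I/I/I on L0; bus (none); mem=60
  op17 P1: store L1 := 45 → I/M/I/I on L1; bus (none); mem=60
  op18 P1: store L1 := 7 → I/M/I/I on L1; bus (none); mem=60
  op19 P2: store L0 := 56 → I/I/M/I on L0; bus BusRdX Flush; mem=40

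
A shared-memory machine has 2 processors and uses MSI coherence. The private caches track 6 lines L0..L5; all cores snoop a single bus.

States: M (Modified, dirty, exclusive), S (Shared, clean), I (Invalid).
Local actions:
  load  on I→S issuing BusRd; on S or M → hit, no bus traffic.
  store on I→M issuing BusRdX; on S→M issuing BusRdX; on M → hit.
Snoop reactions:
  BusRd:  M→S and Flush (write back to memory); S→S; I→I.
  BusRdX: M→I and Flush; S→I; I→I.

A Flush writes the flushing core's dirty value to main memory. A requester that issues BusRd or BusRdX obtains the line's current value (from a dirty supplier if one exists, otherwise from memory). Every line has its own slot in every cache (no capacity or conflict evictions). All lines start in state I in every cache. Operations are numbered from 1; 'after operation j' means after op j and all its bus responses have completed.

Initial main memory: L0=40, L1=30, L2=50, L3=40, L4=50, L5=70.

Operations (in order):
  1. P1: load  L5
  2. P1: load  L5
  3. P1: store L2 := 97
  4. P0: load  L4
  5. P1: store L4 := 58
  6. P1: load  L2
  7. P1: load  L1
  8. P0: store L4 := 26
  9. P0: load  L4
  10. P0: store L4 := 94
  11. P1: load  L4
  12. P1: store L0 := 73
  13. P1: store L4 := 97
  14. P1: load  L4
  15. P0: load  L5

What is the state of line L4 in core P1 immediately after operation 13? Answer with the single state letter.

step 1: P1: load  L5  ⟶  IS  (L5)  txn=BusRd  M[L5]=70
step 2: P1: load  L5  ⟶  IS  (L5)  txn=∅  M[L5]=70
step 3: P1: store L2 := 97  ⟶  IM  (L2)  txn=BusRdX  M[L2]=50
step 4: P0: load  L4  ⟶  SI  (L4)  txn=BusRd  M[L4]=50
step 5: P1: store L4 := 58  ⟶  IM  (L4)  txn=BusRdX  M[L4]=50
step 6: P1: load  L2  ⟶  IM  (L2)  txn=∅  M[L2]=50
step 7: P1: load  L1  ⟶  IS  (L1)  txn=BusRd  M[L1]=30
step 8: P0: store L4 := 26  ⟶  MI  (L4)  txn=BusRdX+Flush  M[L4]=58
step 9: P0: load  L4  ⟶  MI  (L4)  txn=∅  M[L4]=58
step 10: P0: store L4 := 94  ⟶  MI  (L4)  txn=∅  M[L4]=58
step 11: P1: load  L4  ⟶  SS  (L4)  txn=BusRd+Flush  M[L4]=94
step 12: P1: store L0 := 73  ⟶  IM  (L0)  txn=BusRdX  M[L0]=40
step 13: P1: store L4 := 97  ⟶  IM  (L4)  txn=BusRdX  M[L4]=94
step 14: P1: load  L4  ⟶  IM  (L4)  txn=∅  M[L4]=94
step 15: P0: load  L5  ⟶  SS  (L5)  txn=BusRd  M[L5]=70

state = M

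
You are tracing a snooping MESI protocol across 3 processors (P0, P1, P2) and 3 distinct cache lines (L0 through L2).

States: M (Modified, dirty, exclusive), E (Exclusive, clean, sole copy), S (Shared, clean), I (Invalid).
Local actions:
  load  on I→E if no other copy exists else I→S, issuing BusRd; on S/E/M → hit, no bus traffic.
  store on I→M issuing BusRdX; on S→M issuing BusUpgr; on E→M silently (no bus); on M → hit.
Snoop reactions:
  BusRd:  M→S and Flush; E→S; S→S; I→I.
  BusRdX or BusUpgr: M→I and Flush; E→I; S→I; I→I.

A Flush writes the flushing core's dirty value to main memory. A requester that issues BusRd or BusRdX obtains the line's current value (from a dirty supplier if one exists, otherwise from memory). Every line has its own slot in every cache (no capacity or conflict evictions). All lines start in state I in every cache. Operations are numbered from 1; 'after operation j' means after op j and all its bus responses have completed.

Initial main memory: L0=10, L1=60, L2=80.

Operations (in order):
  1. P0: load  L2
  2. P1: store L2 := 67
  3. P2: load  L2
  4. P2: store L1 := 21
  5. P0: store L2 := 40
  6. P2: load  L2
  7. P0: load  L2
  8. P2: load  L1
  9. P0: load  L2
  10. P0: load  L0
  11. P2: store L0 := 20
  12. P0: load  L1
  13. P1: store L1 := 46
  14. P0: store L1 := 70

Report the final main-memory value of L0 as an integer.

step 1: P0: load  L2  ⟶  EII  (L2)  txn=BusRd  M[L2]=80
step 2: P1: store L2 := 67  ⟶  IMI  (L2)  txn=BusRdX  M[L2]=80
step 3: P2: load  L2  ⟶  ISS  (L2)  txn=BusRd+Flush  M[L2]=67
step 4: P2: store L1 := 21  ⟶  IIM  (L1)  txn=BusRdX  M[L1]=60
step 5: P0: store L2 := 40  ⟶  MII  (L2)  txn=BusRdX  M[L2]=67
step 6: P2: load  L2  ⟶  SIS  (L2)  txn=BusRd+Flush  M[L2]=40
step 7: P0: load  L2  ⟶  SIS  (L2)  txn=∅  M[L2]=40
step 8: P2: load  L1  ⟶  IIM  (L1)  txn=∅  M[L1]=60
step 9: P0: load  L2  ⟶  SIS  (L2)  txn=∅  M[L2]=40
step 10: P0: load  L0  ⟶  EII  (L0)  txn=BusRd  M[L0]=10
step 11: P2: store L0 := 20  ⟶  IIM  (L0)  txn=BusRdX  M[L0]=10
step 12: P0: load  L1  ⟶  SIS  (L1)  txn=BusRd+Flush  M[L1]=21
step 13: P1: store L1 := 46  ⟶  IMI  (L1)  txn=BusRdX  M[L1]=21
step 14: P0: store L1 := 70  ⟶  MII  (L1)  txn=BusRdX+Flush  M[L1]=46

memory[L0] = 10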